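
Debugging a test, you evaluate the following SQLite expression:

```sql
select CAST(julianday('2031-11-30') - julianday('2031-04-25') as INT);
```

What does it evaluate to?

219

5 days remain in April 2031 after the 25th (30 − 25).
Full months from May 2031 through October 2031 contribute their day counts.
Then 30 days into November 2031.
Total: 5 + 31 + 30 + 31 + 31 + 30 + 31 + 30 = 219.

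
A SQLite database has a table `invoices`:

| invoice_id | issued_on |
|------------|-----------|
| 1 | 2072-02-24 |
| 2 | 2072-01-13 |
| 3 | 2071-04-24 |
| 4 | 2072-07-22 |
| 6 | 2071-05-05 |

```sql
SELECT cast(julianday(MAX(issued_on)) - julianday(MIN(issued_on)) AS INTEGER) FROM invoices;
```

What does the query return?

MIN = 2071-04-24, MAX = 2072-07-22.
6 days remain in April 2071 after the 24th (30 − 24).
Full months from May 2071 through June 2072 contribute their day counts.
Then 22 days into July 2072.
Total: 6 + 31 + 30 + 31 + 31 + 30 + 31 + 30 + 31 + 31 + 29 + 31 + 30 + 31 + 30 + 22 = 455.

455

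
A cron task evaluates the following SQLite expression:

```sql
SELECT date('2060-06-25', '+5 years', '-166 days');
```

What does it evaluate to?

2065-01-10

Adding +5 years to 2060-06-25 gives 2065-06-25.
Applying '-166 days' to 2065-06-25: counting 166 days back gives 2065-01-10.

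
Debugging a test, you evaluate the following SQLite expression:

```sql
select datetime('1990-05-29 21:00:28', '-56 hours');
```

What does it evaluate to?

1990-05-27 13:00:28

-56 hours from 1990-05-29 21:00:28 is 1990-05-27 13:00:28 (crosses midnight).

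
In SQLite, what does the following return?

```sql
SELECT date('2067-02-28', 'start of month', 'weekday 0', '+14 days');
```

`start of month` rewinds 2067-02-28 to 2067-02-01.
`weekday 0` advances to the next Sunday; 2067-02-01 is a Tuesday, so it moves forward to 2067-02-06.
Advancing 14 more days within February lands on 2067-02-20.

2067-02-20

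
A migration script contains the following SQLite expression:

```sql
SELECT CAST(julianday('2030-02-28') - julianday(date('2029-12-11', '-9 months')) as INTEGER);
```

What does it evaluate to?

Adding -9 months to 2029-12-11 gives 2029-03-11.
20 days remain in March 2029 after the 11th (31 − 11).
Full months from April 2029 through January 2030 contribute their day counts.
Then 28 days into February 2030.
Total: 20 + 30 + 31 + 30 + 31 + 31 + 30 + 31 + 30 + 31 + 31 + 28 = 354.

354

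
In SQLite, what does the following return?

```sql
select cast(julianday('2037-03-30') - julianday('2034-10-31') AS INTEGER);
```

881

0 days remain in October 2034 after the 31st (31 − 31).
Full months from November 2034 through February 2037 contribute their day counts.
Then 30 days into March 2037.
Total: 0 + 30 + 31 + 31 + 28 + 31 + 30 + 31 + 30 + 31 + 31 + 30 + 31 + 30 + 31 + 31 + 29 + 31 + 30 + 31 + 30 + 31 + 31 + 30 + 31 + 30 + 31 + 31 + 28 + 30 = 881.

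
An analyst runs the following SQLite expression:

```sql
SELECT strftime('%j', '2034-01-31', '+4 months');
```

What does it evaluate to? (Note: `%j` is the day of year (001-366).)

First apply '+4 months': 2034-01-31 → 2034-05-31.
Day-of-year for 2034-05-31: days since 2034-01-01 inclusive = 151, zero-padded to 151.

151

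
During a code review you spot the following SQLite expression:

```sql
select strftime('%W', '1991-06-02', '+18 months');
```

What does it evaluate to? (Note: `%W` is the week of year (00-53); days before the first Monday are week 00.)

First apply '+18 months': 1991-06-02 → 1992-12-02.
1992-12-02 is a Wednesday. SQLite's %W counts Mondays since the year started; the result is 48.

48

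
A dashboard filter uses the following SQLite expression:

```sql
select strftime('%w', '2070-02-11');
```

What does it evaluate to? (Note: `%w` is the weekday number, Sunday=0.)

2070-02-11 is a Tuesday; with Sunday=0 that is 2.

2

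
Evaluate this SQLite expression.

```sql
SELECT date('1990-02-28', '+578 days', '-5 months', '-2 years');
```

Applying '+578 days' to 1990-02-28: counting 578 days forward gives 1991-09-29.
Adding -5 months to 1991-09-29 gives 1991-04-29.
Adding -2 years to 1991-04-29 gives 1989-04-29.

1989-04-29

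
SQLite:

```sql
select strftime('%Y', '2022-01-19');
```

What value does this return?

2022

`%Y` extracts the 4-digit year: 2022.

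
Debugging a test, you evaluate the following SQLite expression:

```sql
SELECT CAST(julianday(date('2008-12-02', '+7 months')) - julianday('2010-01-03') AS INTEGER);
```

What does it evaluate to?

Adding +7 months to 2008-12-02 gives 2009-07-02.
29 days remain in July 2009 after the 2nd (31 − 2).
August 2009: 31 days.
September 2009: 30 days.
October 2009: 31 days.
November 2009: 30 days.
December 2009: 31 days.
Then 3 days into January 2010.
Total: 29 + 31 + 30 + 31 + 30 + 31 + 3 = 185.
The subtraction is earlier − later, so the result is −185 → -185.

-185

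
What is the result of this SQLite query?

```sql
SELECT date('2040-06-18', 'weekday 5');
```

`weekday 5` advances to the next Friday; 2040-06-18 is a Monday, so it moves forward to 2040-06-22.

2040-06-22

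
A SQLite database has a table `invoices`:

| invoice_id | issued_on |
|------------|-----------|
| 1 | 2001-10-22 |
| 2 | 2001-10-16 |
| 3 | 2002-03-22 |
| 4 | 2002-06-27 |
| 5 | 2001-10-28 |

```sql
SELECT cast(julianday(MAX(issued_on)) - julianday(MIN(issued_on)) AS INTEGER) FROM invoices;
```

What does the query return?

254

MIN = 2001-10-16, MAX = 2002-06-27.
15 days remain in October 2001 after the 16th (31 − 16).
Full months from November 2001 through May 2002 contribute their day counts.
Then 27 days into June 2002.
Total: 15 + 30 + 31 + 31 + 28 + 31 + 30 + 31 + 27 = 254.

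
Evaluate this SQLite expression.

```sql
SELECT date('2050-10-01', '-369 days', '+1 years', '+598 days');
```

2052-05-17

Applying '-369 days' to 2050-10-01: counting 369 days back gives 2049-09-27.
Adding +1 year to 2049-09-27 gives 2050-09-27.
Applying '+598 days' to 2050-09-27: counting 598 days forward gives 2052-05-17.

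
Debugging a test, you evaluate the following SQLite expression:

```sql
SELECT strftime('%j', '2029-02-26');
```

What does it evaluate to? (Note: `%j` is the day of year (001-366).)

057

Day-of-year for 2029-02-26: days since 2029-01-01 inclusive = 57, zero-padded to 057.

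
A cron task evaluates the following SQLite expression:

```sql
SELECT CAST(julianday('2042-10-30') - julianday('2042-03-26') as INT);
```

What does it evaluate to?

5 days remain in March 2042 after the 26th (31 − 26).
Full months from April 2042 through September 2042 contribute their day counts.
Then 30 days into October 2042.
Total: 5 + 30 + 31 + 30 + 31 + 31 + 30 + 30 = 218.

218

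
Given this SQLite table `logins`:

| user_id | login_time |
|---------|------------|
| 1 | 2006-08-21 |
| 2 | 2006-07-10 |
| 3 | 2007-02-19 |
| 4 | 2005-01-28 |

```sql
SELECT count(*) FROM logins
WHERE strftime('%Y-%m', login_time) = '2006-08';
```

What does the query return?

1

Rows with year-month 2006-08: 2006-08-21 → 1.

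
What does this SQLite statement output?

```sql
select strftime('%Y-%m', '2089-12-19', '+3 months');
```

2090-03

First apply '+3 months': 2089-12-19 → 2090-03-19.
`%Y-%m` extracts the year-month: 2090-03.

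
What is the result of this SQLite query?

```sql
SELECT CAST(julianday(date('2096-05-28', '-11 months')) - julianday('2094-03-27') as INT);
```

Adding -11 months to 2096-05-28 gives 2095-06-28.
4 days remain in March 2094 after the 27th (31 − 27).
Full months from April 2094 through May 2095 contribute their day counts.
Then 28 days into June 2095.
Total: 4 + 30 + 31 + 30 + 31 + 31 + 30 + 31 + 30 + 31 + 31 + 28 + 31 + 30 + 31 + 28 = 458.

458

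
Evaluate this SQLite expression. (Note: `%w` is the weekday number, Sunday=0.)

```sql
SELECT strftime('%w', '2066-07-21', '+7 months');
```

1

First apply '+7 months': 2066-07-21 → 2067-02-21.
2067-02-21 is a Monday; with Sunday=0 that is 1.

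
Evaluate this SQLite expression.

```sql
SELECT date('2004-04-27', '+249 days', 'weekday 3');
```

Applying '+249 days' to 2004-04-27: counting 249 days forward gives 2005-01-01.
`weekday 3` advances to the next Wednesday; 2005-01-01 is a Saturday, so it moves forward to 2005-01-05.

2005-01-05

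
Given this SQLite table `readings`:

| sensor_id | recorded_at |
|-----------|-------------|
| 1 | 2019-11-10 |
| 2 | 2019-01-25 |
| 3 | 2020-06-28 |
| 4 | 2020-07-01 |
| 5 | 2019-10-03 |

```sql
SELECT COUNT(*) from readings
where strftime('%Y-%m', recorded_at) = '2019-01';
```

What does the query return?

Rows with year-month 2019-01: 2019-01-25 → 1.

1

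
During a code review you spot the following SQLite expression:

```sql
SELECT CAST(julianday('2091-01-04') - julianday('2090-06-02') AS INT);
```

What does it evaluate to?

216

28 days remain in June 2090 after the 2nd (30 − 2).
Full months from July 2090 through December 2090 contribute their day counts.
Then 4 days into January 2091.
Total: 28 + 31 + 31 + 30 + 31 + 30 + 31 + 4 = 216.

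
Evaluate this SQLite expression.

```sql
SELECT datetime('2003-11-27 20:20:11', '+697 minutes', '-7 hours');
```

697 minutes = 11h 37m; +697 minutes from 2003-11-27 20:20:11 is 2003-11-28 07:57:11 (crosses midnight).
-7 hours from 2003-11-28 07:57:11 is 2003-11-28 00:57:11.

2003-11-28 00:57:11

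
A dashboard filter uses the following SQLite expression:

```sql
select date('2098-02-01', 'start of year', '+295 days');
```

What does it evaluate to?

`start of year` rewinds 2098-02-01 to 2098-01-01.
Applying '+295 days' to 2098-01-01: counting 295 days forward gives 2098-10-23.

2098-10-23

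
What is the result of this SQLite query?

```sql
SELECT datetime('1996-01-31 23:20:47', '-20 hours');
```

-20 hours from 1996-01-31 23:20:47 is 1996-01-31 03:20:47.

1996-01-31 03:20:47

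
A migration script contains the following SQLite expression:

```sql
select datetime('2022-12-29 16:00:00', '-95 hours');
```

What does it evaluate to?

-95 hours from 2022-12-29 16:00:00 is 2022-12-25 17:00:00 (crosses midnight).

2022-12-25 17:00:00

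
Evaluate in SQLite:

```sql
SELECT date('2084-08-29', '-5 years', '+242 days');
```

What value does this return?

Adding -5 years to 2084-08-29 gives 2079-08-29.
Applying '+242 days' to 2079-08-29: counting 242 days forward gives 2080-04-27.

2080-04-27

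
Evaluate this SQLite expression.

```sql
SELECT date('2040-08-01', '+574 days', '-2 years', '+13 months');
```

Applying '+574 days' to 2040-08-01: counting 574 days forward gives 2042-02-26.
Adding -2 years to 2042-02-26 gives 2040-02-26.
Adding +13 months to 2040-02-26 gives 2041-03-26.

2041-03-26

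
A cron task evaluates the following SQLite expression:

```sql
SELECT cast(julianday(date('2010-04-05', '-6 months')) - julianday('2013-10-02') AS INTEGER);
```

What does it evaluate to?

-1458

Adding -6 months to 2010-04-05 gives 2009-10-05.
26 days remain in October 2009 after the 5th (31 − 5).
Full months from November 2009 through September 2013 contribute their day counts.
Then 2 days into October 2013.
Total: 26 + 30 + 31 + 31 + 28 + 31 + 30 + 31 + 30 + 31 + 31 + 30 + 31 + 30 + 31 + 31 + 28 + 31 + 30 + 31 + 30 + 31 + 31 + 30 + 31 + 30 + 31 + 31 + 29 + 31 + 30 + 31 + 30 + 31 + 31 + 30 + 31 + 30 + 31 + 31 + 28 + 31 + 30 + 31 + 30 + 31 + 31 + 30 + 2 = 1458.
The subtraction is earlier − later, so the result is −1458 → -1458.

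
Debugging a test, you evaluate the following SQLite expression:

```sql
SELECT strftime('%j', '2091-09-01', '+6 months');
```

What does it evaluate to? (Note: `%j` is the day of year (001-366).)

061

First apply '+6 months': 2091-09-01 → 2092-03-01.
Day-of-year for 2092-03-01: days since 2092-01-01 inclusive = 61, zero-padded to 061.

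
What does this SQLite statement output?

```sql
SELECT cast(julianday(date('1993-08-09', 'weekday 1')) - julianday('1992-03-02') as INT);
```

525

`weekday 1` advances to the next Monday; 1993-08-09 is already a Monday, so it stays at 1993-08-09.
29 days remain in March 1992 after the 2nd (31 − 2).
Full months from April 1992 through July 1993 contribute their day counts.
Then 9 days into August 1993.
Total: 29 + 30 + 31 + 30 + 31 + 31 + 30 + 31 + 30 + 31 + 31 + 28 + 31 + 30 + 31 + 30 + 31 + 9 = 525.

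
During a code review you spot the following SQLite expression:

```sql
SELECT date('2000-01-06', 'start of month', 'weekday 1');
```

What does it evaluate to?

2000-01-03

`start of month` rewinds 2000-01-06 to 2000-01-01.
`weekday 1` advances to the next Monday; 2000-01-01 is a Saturday, so it moves forward to 2000-01-03.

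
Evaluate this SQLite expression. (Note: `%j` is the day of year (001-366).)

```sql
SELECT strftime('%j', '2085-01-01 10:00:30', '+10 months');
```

305

First apply '+10 months': 2085-01-01 10:00:30 → 2085-11-01 10:00:30.
Day-of-year for 2085-11-01: days since 2085-01-01 inclusive = 305, zero-padded to 305.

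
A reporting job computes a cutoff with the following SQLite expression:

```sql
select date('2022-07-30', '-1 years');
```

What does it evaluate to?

Adding -1 year to 2022-07-30 gives 2021-07-30.

2021-07-30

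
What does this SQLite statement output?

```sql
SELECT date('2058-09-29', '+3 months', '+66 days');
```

Adding +3 months to 2058-09-29 gives 2058-12-29.
Applying '+66 days' to 2058-12-29: counting 66 days forward gives 2059-03-05.

2059-03-05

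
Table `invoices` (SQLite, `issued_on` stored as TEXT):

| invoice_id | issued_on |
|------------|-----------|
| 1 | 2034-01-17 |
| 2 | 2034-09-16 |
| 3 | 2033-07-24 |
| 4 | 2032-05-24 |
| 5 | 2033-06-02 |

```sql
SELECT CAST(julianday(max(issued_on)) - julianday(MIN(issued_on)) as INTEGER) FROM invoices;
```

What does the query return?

845

MIN = 2032-05-24, MAX = 2034-09-16.
7 days remain in May 2032 after the 24th (31 − 24).
Full months from June 2032 through August 2034 contribute their day counts.
Then 16 days into September 2034.
Total: 7 + 30 + 31 + 31 + 30 + 31 + 30 + 31 + 31 + 28 + 31 + 30 + 31 + 30 + 31 + 31 + 30 + 31 + 30 + 31 + 31 + 28 + 31 + 30 + 31 + 30 + 31 + 31 + 16 = 845.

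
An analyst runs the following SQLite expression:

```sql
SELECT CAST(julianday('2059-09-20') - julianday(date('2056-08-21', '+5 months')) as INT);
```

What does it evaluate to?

Adding +5 months to 2056-08-21 gives 2057-01-21.
10 days remain in January 2057 after the 21st (31 − 21).
Full months from February 2057 through August 2059 contribute their day counts.
Then 20 days into September 2059.
Total: 10 + 28 + 31 + 30 + 31 + 30 + 31 + 31 + 30 + 31 + 30 + 31 + 31 + 28 + 31 + 30 + 31 + 30 + 31 + 31 + 30 + 31 + 30 + 31 + 31 + 28 + 31 + 30 + 31 + 30 + 31 + 31 + 20 = 972.

972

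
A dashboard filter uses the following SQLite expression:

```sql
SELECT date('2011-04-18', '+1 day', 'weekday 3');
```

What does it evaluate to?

Advancing 1 more day within April lands on 2011-04-19.
`weekday 3` advances to the next Wednesday; 2011-04-19 is a Tuesday, so it moves forward to 2011-04-20.

2011-04-20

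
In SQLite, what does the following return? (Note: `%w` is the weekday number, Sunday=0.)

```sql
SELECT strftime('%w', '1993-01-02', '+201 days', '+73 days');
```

0

First apply '+201 days', '+73 days': 1993-01-02 → 1993-10-03.
1993-10-03 is a Sunday; with Sunday=0 that is 0.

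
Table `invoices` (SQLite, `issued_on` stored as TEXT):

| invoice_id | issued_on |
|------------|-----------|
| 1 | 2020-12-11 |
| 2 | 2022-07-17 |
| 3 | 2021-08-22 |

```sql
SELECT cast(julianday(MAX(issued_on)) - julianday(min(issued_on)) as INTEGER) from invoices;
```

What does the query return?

MIN = 2020-12-11, MAX = 2022-07-17.
20 days remain in December 2020 after the 11th (31 − 11).
Full months from January 2021 through June 2022 contribute their day counts.
Then 17 days into July 2022.
Total: 20 + 31 + 28 + 31 + 30 + 31 + 30 + 31 + 31 + 30 + 31 + 30 + 31 + 31 + 28 + 31 + 30 + 31 + 30 + 17 = 583.

583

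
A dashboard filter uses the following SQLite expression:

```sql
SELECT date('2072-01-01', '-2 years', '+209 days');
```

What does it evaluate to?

2070-07-29

Adding -2 years to 2072-01-01 gives 2070-01-01.
Applying '+209 days' to 2070-01-01: counting 209 days forward gives 2070-07-29.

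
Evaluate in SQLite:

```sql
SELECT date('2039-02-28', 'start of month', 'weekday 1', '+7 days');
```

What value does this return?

2039-02-14

`start of month` rewinds 2039-02-28 to 2039-02-01.
`weekday 1` advances to the next Monday; 2039-02-01 is a Tuesday, so it moves forward to 2039-02-07.
Advancing 7 more days within February lands on 2039-02-14.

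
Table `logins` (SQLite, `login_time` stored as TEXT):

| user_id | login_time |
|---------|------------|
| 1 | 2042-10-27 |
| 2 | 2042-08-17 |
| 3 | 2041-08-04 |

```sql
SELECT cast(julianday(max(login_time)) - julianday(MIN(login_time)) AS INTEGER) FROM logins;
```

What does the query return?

449

MIN = 2041-08-04, MAX = 2042-10-27.
27 days remain in August 2041 after the 4th (31 − 4).
Full months from September 2041 through September 2042 contribute their day counts.
Then 27 days into October 2042.
Total: 27 + 30 + 31 + 30 + 31 + 31 + 28 + 31 + 30 + 31 + 30 + 31 + 31 + 30 + 27 = 449.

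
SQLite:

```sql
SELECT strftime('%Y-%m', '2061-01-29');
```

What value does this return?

`%Y-%m` extracts the year-month: 2061-01.

2061-01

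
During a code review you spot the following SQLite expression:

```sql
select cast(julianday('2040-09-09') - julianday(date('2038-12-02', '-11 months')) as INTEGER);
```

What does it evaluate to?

981

Adding -11 months to 2038-12-02 gives 2038-01-02.
29 days remain in January 2038 after the 2nd (31 − 2).
Full months from February 2038 through August 2040 contribute their day counts.
Then 9 days into September 2040.
Total: 29 + 28 + 31 + 30 + 31 + 30 + 31 + 31 + 30 + 31 + 30 + 31 + 31 + 28 + 31 + 30 + 31 + 30 + 31 + 31 + 30 + 31 + 30 + 31 + 31 + 29 + 31 + 30 + 31 + 30 + 31 + 31 + 9 = 981.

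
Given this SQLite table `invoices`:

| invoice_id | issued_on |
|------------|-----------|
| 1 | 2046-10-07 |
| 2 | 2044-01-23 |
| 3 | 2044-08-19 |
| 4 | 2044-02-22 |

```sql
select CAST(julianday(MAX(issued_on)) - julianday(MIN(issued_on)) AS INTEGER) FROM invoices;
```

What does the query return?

MIN = 2044-01-23, MAX = 2046-10-07.
8 days remain in January 2044 after the 23rd (31 − 23).
Full months from February 2044 through September 2046 contribute their day counts.
Then 7 days into October 2046.
Total: 8 + 29 + 31 + 30 + 31 + 30 + 31 + 31 + 30 + 31 + 30 + 31 + 31 + 28 + 31 + 30 + 31 + 30 + 31 + 31 + 30 + 31 + 30 + 31 + 31 + 28 + 31 + 30 + 31 + 30 + 31 + 31 + 30 + 7 = 988.

988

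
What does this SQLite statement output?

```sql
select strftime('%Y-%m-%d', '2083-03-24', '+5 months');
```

First apply '+5 months': 2083-03-24 → 2083-08-24.
`%Y-%m-%d` extracts the ISO date: 2083-08-24.

2083-08-24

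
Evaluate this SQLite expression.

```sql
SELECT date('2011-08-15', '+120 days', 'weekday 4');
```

2011-12-15

Applying '+120 days' to 2011-08-15: counting 120 days forward gives 2011-12-13.
`weekday 4` advances to the next Thursday; 2011-12-13 is a Tuesday, so it moves forward to 2011-12-15.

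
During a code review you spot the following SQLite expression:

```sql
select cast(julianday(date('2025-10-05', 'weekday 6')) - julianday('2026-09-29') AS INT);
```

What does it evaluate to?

-353

`weekday 6` advances to the next Saturday; 2025-10-05 is a Sunday, so it moves forward to 2025-10-11.
20 days remain in October 2025 after the 11th (31 − 11).
Full months from November 2025 through August 2026 contribute their day counts.
Then 29 days into September 2026.
Total: 20 + 30 + 31 + 31 + 28 + 31 + 30 + 31 + 30 + 31 + 31 + 29 = 353.
The subtraction is earlier − later, so the result is −353 → -353.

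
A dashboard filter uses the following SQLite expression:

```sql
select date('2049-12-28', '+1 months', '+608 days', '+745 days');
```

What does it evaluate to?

2053-10-12

Adding +1 month to 2049-12-28 gives 2050-01-28.
Applying '+608 days' to 2050-01-28: counting 608 days forward gives 2051-09-28.
Applying '+745 days' to 2051-09-28: counting 745 days forward gives 2053-10-12.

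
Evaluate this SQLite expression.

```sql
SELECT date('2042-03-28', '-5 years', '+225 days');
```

Adding -5 years to 2042-03-28 gives 2037-03-28.
Applying '+225 days' to 2037-03-28: counting 225 days forward gives 2037-11-08.

2037-11-08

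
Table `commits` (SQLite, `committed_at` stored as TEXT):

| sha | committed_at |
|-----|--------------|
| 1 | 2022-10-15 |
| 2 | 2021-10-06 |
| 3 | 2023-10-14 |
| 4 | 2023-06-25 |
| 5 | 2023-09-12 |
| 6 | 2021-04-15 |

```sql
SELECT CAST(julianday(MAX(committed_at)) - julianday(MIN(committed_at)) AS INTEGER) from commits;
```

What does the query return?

912

MIN = 2021-04-15, MAX = 2023-10-14.
15 days remain in April 2021 after the 15th (30 − 15).
Full months from May 2021 through September 2023 contribute their day counts.
Then 14 days into October 2023.
Total: 15 + 31 + 30 + 31 + 31 + 30 + 31 + 30 + 31 + 31 + 28 + 31 + 30 + 31 + 30 + 31 + 31 + 30 + 31 + 30 + 31 + 31 + 28 + 31 + 30 + 31 + 30 + 31 + 31 + 30 + 14 = 912.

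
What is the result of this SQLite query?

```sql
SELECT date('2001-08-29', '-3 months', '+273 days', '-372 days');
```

Adding -3 months to 2001-08-29 gives 2001-05-29.
Applying '+273 days' to 2001-05-29: counting 273 days forward gives 2002-02-26.
Applying '-372 days' to 2002-02-26: counting 372 days back gives 2001-02-19.

2001-02-19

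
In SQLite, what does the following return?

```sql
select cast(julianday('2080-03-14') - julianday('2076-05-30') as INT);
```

1 day remains in May 2076 after the 30th (31 − 30).
Full months from June 2076 through February 2080 contribute their day counts.
Then 14 days into March 2080.
Total: 1 + 30 + 31 + 31 + 30 + 31 + 30 + 31 + 31 + 28 + 31 + 30 + 31 + 30 + 31 + 31 + 30 + 31 + 30 + 31 + 31 + 28 + 31 + 30 + 31 + 30 + 31 + 31 + 30 + 31 + 30 + 31 + 31 + 28 + 31 + 30 + 31 + 30 + 31 + 31 + 30 + 31 + 30 + 31 + 31 + 29 + 14 = 1384.

1384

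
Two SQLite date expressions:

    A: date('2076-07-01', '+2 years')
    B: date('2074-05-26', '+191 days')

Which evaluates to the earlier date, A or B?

B

A = 2078-07-01.
B = 2074-12-03.
B is earlier.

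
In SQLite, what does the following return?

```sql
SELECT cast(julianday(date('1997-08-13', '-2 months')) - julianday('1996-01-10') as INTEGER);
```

520

Adding -2 months to 1997-08-13 gives 1997-06-13.
21 days remain in January 1996 after the 10th (31 − 10).
Full months from February 1996 through May 1997 contribute their day counts.
Then 13 days into June 1997.
Total: 21 + 29 + 31 + 30 + 31 + 30 + 31 + 31 + 30 + 31 + 30 + 31 + 31 + 28 + 31 + 30 + 31 + 13 = 520.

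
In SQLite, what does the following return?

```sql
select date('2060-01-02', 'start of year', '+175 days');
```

2060-06-24

`start of year` rewinds 2060-01-02 to 2060-01-01.
Applying '+175 days' to 2060-01-01: counting 175 days forward gives 2060-06-24.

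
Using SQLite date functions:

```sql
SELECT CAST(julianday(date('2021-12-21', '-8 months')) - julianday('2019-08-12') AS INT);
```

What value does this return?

618

Adding -8 months to 2021-12-21 gives 2021-04-21.
19 days remain in August 2019 after the 12th (31 − 12).
Full months from September 2019 through March 2021 contribute their day counts.
Then 21 days into April 2021.
Total: 19 + 30 + 31 + 30 + 31 + 31 + 29 + 31 + 30 + 31 + 30 + 31 + 31 + 30 + 31 + 30 + 31 + 31 + 28 + 31 + 21 = 618.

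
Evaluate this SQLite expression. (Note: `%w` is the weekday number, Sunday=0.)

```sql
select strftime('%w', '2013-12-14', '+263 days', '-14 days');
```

3

First apply '+263 days', '-14 days': 2013-12-14 → 2014-08-20.
2014-08-20 is a Wednesday; with Sunday=0 that is 3.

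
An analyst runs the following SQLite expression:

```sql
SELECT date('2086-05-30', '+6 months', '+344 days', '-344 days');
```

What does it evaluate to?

Adding +6 months to 2086-05-30 gives 2086-11-30.
Applying '+344 days' to 2086-11-30: counting 344 days forward gives 2087-11-09.
Applying '-344 days' to 2087-11-09: counting 344 days back gives 2086-11-30.

2086-11-30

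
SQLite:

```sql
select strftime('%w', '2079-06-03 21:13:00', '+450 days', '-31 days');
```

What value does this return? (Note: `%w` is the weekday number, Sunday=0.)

5

First apply '+450 days', '-31 days': 2079-06-03 21:13:00 → 2080-07-26 21:13:00.
2080-07-26 is a Friday; with Sunday=0 that is 5.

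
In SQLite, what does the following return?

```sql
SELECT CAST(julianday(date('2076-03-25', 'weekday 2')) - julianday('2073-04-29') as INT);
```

`weekday 2` advances to the next Tuesday; 2076-03-25 is a Wednesday, so it moves forward to 2076-03-31.
1 day remains in April 2073 after the 29th (30 − 29).
Full months from May 2073 through February 2076 contribute their day counts.
Then 31 days into March 2076.
Total: 1 + 31 + 30 + 31 + 31 + 30 + 31 + 30 + 31 + 31 + 28 + 31 + 30 + 31 + 30 + 31 + 31 + 30 + 31 + 30 + 31 + 31 + 28 + 31 + 30 + 31 + 30 + 31 + 31 + 30 + 31 + 30 + 31 + 31 + 29 + 31 = 1067.

1067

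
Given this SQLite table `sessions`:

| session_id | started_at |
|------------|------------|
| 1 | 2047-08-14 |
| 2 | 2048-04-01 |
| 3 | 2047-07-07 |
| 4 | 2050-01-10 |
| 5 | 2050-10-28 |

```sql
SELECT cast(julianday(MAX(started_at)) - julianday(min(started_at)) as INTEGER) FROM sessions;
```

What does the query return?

1209

MIN = 2047-07-07, MAX = 2050-10-28.
24 days remain in July 2047 after the 7th (31 − 7).
Full months from August 2047 through September 2050 contribute their day counts.
Then 28 days into October 2050.
Total: 24 + 31 + 30 + 31 + 30 + 31 + 31 + 29 + 31 + 30 + 31 + 30 + 31 + 31 + 30 + 31 + 30 + 31 + 31 + 28 + 31 + 30 + 31 + 30 + 31 + 31 + 30 + 31 + 30 + 31 + 31 + 28 + 31 + 30 + 31 + 30 + 31 + 31 + 30 + 28 = 1209.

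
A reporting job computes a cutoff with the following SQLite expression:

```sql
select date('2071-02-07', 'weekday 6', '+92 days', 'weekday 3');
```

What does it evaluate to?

2071-05-13

`weekday 6` advances to the next Saturday; 2071-02-07 is already a Saturday, so it stays at 2071-02-07.
Applying '+92 days' to 2071-02-07: counting 92 days forward gives 2071-05-10.
`weekday 3` advances to the next Wednesday; 2071-05-10 is a Sunday, so it moves forward to 2071-05-13.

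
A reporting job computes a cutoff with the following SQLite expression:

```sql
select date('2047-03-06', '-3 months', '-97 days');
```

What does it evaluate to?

2046-08-31

Adding -3 months to 2047-03-06 gives 2046-12-06.
Applying '-97 days' to 2046-12-06: counting 97 days back gives 2046-08-31.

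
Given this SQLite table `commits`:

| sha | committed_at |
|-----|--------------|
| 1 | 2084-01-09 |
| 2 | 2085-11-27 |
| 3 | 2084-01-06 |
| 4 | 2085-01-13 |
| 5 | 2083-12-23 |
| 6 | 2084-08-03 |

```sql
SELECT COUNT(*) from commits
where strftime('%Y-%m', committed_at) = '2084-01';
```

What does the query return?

Rows with year-month 2084-01: 2084-01-09, 2084-01-06 → 2.

2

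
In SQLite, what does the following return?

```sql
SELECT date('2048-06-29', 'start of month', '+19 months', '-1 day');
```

`start of month` rewinds 2048-06-29 to 2048-06-01.
Adding +19 months to 2048-06-01 gives 2050-01-01.
Going back 1 day from 2050-01-01 reaches 2049-12-31 (last day of December, 31 days).

2049-12-31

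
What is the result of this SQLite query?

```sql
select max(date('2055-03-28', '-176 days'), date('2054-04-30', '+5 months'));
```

2054-10-03

date('2055-03-28', '-176 days') → 2054-10-03.
date('2054-04-30', '+5 months') → 2054-09-30.
Later of the two is 2054-10-03.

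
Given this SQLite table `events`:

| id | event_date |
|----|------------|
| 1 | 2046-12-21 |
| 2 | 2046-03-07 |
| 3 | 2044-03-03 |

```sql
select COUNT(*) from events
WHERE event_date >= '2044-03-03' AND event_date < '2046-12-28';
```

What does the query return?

3

Rows in [2044-03-03, 2046-12-28): 2046-12-21, 2046-03-07, 2044-03-03 → 3 rows.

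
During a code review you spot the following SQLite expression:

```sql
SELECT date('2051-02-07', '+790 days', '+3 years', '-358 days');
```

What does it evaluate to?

Applying '+790 days' to 2051-02-07: counting 790 days forward gives 2053-04-07.
Adding +3 years to 2053-04-07 gives 2056-04-07.
Applying '-358 days' to 2056-04-07: counting 358 days back gives 2055-04-15.

2055-04-15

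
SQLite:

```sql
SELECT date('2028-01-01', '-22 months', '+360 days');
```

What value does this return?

Adding -22 months to 2028-01-01 gives 2026-03-01.
Applying '+360 days' to 2026-03-01: counting 360 days forward gives 2027-02-24.

2027-02-24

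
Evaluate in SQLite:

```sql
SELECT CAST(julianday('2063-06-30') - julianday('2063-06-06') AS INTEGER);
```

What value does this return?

Both dates are in June 2063: 30 − 6 = 24.

24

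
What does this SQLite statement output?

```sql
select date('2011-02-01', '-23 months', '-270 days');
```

2008-06-04

Adding -23 months to 2011-02-01 gives 2009-03-01.
Applying '-270 days' to 2009-03-01: counting 270 days back gives 2008-06-04.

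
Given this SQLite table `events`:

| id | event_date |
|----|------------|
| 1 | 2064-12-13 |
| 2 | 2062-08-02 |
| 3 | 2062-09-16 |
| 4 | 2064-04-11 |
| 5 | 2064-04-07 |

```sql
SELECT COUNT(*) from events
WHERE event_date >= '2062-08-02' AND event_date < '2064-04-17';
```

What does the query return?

Rows in [2062-08-02, 2064-04-17): 2062-08-02, 2062-09-16, 2064-04-11, 2064-04-07 → 4 rows.

4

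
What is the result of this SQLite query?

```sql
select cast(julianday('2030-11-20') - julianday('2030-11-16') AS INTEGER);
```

Both dates are in November 2030: 20 − 16 = 4.

4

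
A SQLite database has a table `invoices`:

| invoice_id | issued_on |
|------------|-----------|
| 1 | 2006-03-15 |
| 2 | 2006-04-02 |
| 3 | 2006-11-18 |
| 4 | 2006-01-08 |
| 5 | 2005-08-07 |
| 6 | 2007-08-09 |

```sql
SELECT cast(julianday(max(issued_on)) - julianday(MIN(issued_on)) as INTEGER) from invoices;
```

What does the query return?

MIN = 2005-08-07, MAX = 2007-08-09.
24 days remain in August 2005 after the 7th (31 − 7).
Full months from September 2005 through July 2007 contribute their day counts.
Then 9 days into August 2007.
Total: 24 + 30 + 31 + 30 + 31 + 31 + 28 + 31 + 30 + 31 + 30 + 31 + 31 + 30 + 31 + 30 + 31 + 31 + 28 + 31 + 30 + 31 + 30 + 31 + 9 = 732.

732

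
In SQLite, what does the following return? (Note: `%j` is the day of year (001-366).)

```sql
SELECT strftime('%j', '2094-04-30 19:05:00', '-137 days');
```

First apply '-137 days': 2094-04-30 19:05:00 → 2093-12-14 19:05:00.
Day-of-year for 2093-12-14: days since 2093-01-01 inclusive = 348, zero-padded to 348.

348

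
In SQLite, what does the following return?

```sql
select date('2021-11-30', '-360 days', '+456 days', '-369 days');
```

2021-03-02

Applying '-360 days' to 2021-11-30: counting 360 days back gives 2020-12-05.
Applying '+456 days' to 2020-12-05: counting 456 days forward gives 2022-03-06.
Applying '-369 days' to 2022-03-06: counting 369 days back gives 2021-03-02.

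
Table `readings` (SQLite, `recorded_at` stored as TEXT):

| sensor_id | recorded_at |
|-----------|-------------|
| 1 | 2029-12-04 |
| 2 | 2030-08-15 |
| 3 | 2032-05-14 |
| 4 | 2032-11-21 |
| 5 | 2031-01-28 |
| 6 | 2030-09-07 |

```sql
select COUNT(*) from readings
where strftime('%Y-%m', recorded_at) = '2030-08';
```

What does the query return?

Rows with year-month 2030-08: 2030-08-15 → 1.

1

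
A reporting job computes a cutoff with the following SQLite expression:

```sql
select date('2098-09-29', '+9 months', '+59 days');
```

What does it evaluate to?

Adding +9 months to 2098-09-29 gives 2099-06-29.
Applying '+59 days' to 2099-06-29: counting 59 days forward gives 2099-08-27.

2099-08-27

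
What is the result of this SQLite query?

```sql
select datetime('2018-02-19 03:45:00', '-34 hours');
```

2018-02-17 17:45:00

-34 hours from 2018-02-19 03:45:00 is 2018-02-17 17:45:00 (crosses midnight).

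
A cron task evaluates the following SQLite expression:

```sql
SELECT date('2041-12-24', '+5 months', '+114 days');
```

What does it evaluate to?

2042-09-15

Adding +5 months to 2041-12-24 gives 2042-05-24.
Applying '+114 days' to 2042-05-24: counting 114 days forward gives 2042-09-15.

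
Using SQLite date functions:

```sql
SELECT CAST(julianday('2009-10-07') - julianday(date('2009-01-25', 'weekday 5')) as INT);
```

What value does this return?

250

`weekday 5` advances to the next Friday; 2009-01-25 is a Sunday, so it moves forward to 2009-01-30.
1 day remains in January 2009 after the 30th (31 − 30).
Full months from February 2009 through September 2009 contribute their day counts.
Then 7 days into October 2009.
Total: 1 + 28 + 31 + 30 + 31 + 30 + 31 + 31 + 30 + 7 = 250.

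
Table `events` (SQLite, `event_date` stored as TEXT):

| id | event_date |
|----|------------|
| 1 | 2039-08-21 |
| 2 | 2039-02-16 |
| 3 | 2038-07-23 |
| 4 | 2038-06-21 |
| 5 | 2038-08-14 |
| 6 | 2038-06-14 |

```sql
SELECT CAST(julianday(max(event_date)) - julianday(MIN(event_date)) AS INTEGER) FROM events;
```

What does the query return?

MIN = 2038-06-14, MAX = 2039-08-21.
16 days remain in June 2038 after the 14th (30 − 14).
Full months from July 2038 through July 2039 contribute their day counts.
Then 21 days into August 2039.
Total: 16 + 31 + 31 + 30 + 31 + 30 + 31 + 31 + 28 + 31 + 30 + 31 + 30 + 31 + 21 = 433.

433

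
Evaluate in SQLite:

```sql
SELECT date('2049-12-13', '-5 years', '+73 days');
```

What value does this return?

2045-02-24

Adding -5 years to 2049-12-13 gives 2044-12-13.
Applying '+73 days' to 2044-12-13: counting 73 days forward gives 2045-02-24.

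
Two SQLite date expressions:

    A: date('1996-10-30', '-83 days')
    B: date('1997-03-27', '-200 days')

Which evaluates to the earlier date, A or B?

A

A = 1996-08-08.
B = 1996-09-08.
A is earlier.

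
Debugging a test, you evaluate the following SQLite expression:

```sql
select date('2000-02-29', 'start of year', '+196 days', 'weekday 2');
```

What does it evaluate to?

2000-07-18

`start of year` rewinds 2000-02-29 to 2000-01-01.
Applying '+196 days' to 2000-01-01: counting 196 days forward gives 2000-07-15.
`weekday 2` advances to the next Tuesday; 2000-07-15 is a Saturday, so it moves forward to 2000-07-18.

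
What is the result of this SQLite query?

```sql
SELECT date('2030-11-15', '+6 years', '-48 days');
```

Adding +6 years to 2030-11-15 gives 2036-11-15.
Applying '-48 days' to 2036-11-15: counting 48 days back gives 2036-09-28.

2036-09-28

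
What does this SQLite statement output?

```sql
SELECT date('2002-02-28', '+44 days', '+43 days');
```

2002-05-26

Applying '+44 days' to 2002-02-28: counting 44 days forward gives 2002-04-13.
Applying '+43 days' to 2002-04-13: counting 43 days forward gives 2002-05-26.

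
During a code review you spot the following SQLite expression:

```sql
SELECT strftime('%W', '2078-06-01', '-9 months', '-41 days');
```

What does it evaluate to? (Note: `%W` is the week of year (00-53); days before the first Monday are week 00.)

First apply '-9 months', '-41 days': 2078-06-01 → 2077-07-22.
2077-07-22 is a Thursday. SQLite's %W counts Mondays since the year started; the result is 29.

29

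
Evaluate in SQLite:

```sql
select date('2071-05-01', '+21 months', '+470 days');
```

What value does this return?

2074-05-17

Adding +21 months to 2071-05-01 gives 2073-02-01.
Applying '+470 days' to 2073-02-01: counting 470 days forward gives 2074-05-17.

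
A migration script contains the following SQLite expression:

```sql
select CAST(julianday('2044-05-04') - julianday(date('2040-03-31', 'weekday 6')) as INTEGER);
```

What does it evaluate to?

`weekday 6` advances to the next Saturday; 2040-03-31 is already a Saturday, so it stays at 2040-03-31.
0 days remain in March 2040 after the 31st (31 − 31).
Full months from April 2040 through April 2044 contribute their day counts.
Then 4 days into May 2044.
Total: 0 + 30 + 31 + 30 + 31 + 31 + 30 + 31 + 30 + 31 + 31 + 28 + 31 + 30 + 31 + 30 + 31 + 31 + 30 + 31 + 30 + 31 + 31 + 28 + 31 + 30 + 31 + 30 + 31 + 31 + 30 + 31 + 30 + 31 + 31 + 28 + 31 + 30 + 31 + 30 + 31 + 31 + 30 + 31 + 30 + 31 + 31 + 29 + 31 + 30 + 4 = 1495.

1495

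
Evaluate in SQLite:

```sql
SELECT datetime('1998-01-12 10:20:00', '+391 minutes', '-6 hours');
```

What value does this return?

1998-01-12 10:51:00

391 minutes = 6h 31m; +391 minutes from 1998-01-12 10:20:00 is 1998-01-12 16:51:00.
-6 hours from 1998-01-12 16:51:00 is 1998-01-12 10:51:00.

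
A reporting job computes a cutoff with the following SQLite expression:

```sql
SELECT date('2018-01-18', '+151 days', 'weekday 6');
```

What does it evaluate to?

Applying '+151 days' to 2018-01-18: counting 151 days forward gives 2018-06-18.
`weekday 6` advances to the next Saturday; 2018-06-18 is a Monday, so it moves forward to 2018-06-23.

2018-06-23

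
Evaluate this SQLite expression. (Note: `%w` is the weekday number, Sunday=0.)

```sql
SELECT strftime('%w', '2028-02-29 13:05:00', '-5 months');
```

First apply '-5 months': 2028-02-29 13:05:00 → 2027-09-29 13:05:00.
2027-09-29 is a Wednesday; with Sunday=0 that is 3.

3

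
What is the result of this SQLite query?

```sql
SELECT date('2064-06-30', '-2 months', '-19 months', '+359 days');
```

2063-09-24

Adding -2 months to 2064-06-30 gives 2064-04-30.
Adding -19 months to 2064-04-30 gives 2062-09-30.
Applying '+359 days' to 2062-09-30: counting 359 days forward gives 2063-09-24.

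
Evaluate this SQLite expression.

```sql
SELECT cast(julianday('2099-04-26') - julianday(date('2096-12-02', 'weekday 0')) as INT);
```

`weekday 0` advances to the next Sunday; 2096-12-02 is already a Sunday, so it stays at 2096-12-02.
29 days remain in December 2096 after the 2nd (31 − 2).
Full months from January 2097 through March 2099 contribute their day counts.
Then 26 days into April 2099.
Total: 29 + 31 + 28 + 31 + 30 + 31 + 30 + 31 + 31 + 30 + 31 + 30 + 31 + 31 + 28 + 31 + 30 + 31 + 30 + 31 + 31 + 30 + 31 + 30 + 31 + 31 + 28 + 31 + 26 = 875.

875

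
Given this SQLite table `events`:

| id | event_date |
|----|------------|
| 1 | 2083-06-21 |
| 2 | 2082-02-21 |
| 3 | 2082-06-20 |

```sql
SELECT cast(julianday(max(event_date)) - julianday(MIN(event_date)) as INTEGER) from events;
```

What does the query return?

485

MIN = 2082-02-21, MAX = 2083-06-21.
7 days remain in February 2082 after the 21st (28 − 21).
Full months from March 2082 through May 2083 contribute their day counts.
Then 21 days into June 2083.
Total: 7 + 31 + 30 + 31 + 30 + 31 + 31 + 30 + 31 + 30 + 31 + 31 + 28 + 31 + 30 + 31 + 21 = 485.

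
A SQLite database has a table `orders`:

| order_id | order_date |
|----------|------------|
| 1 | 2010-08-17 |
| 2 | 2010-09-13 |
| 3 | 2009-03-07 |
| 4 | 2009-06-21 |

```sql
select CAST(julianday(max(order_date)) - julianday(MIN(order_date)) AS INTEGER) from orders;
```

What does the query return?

555

MIN = 2009-03-07, MAX = 2010-09-13.
24 days remain in March 2009 after the 7th (31 − 7).
Full months from April 2009 through August 2010 contribute their day counts.
Then 13 days into September 2010.
Total: 24 + 30 + 31 + 30 + 31 + 31 + 30 + 31 + 30 + 31 + 31 + 28 + 31 + 30 + 31 + 30 + 31 + 31 + 13 = 555.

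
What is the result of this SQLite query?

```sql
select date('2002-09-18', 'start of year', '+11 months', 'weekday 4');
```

`start of year` rewinds 2002-09-18 to 2002-01-01.
Adding +11 months to 2002-01-01 gives 2002-12-01.
`weekday 4` advances to the next Thursday; 2002-12-01 is a Sunday, so it moves forward to 2002-12-05.

2002-12-05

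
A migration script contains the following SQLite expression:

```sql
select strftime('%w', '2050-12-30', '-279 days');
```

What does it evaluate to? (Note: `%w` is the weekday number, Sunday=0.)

6

First apply '-279 days': 2050-12-30 → 2050-03-26.
2050-03-26 is a Saturday; with Sunday=0 that is 6.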